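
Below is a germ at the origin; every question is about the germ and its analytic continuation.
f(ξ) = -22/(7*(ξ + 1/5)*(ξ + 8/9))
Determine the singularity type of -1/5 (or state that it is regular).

The point is a pole of order 1.

The denominator factor ξ + 1/5 vanishes at -1/5 and appears to the power 1; the numerator there equals -22/7, nonzero, and no other factor vanishes.
Hence a pole whose order is the multiplicity, 1.


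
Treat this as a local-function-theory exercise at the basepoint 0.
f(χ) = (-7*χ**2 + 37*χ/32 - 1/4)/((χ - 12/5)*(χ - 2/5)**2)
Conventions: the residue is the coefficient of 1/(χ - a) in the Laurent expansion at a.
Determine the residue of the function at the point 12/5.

The residue is -7559/800.

At the order-1 pole 12/5 set g(χ) = (χ - (12/5))*f(χ) = (-7*χ**2 + 37*χ/32 - 1/4)/(χ - 2/5)**2.
Simple pole: residue = g(a) at a = 12/5, which is -7559/800.


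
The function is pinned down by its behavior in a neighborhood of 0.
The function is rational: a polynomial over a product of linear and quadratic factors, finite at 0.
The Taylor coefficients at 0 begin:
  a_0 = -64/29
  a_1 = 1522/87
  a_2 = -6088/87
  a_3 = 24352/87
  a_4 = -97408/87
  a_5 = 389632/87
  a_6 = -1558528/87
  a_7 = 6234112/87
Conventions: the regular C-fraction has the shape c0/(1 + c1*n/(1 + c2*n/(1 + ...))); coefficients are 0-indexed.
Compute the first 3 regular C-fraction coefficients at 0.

The regular C-fraction coefficients are [-64/29, 761/96, -377/96].

Taylor coefficients (read off): a_0 = -64/29, a_1 = 1522/87, a_2 = -6088/87.
c0 = a_0 = -64/29. Peel one level at a time: if S = 1 + c*n/S' with S'(0) = 1, then c is the n-coefficient of S and S' = c*n/(S - 1).
S_1 = c0/f = 1 + (761/96)*n + (286897/9216)*n^2 + ...; c1 = 761/96.
S_2 = c1*n/(S_1 - 1) = 1 + (-377/96)*n + ...; c2 = -377/96.


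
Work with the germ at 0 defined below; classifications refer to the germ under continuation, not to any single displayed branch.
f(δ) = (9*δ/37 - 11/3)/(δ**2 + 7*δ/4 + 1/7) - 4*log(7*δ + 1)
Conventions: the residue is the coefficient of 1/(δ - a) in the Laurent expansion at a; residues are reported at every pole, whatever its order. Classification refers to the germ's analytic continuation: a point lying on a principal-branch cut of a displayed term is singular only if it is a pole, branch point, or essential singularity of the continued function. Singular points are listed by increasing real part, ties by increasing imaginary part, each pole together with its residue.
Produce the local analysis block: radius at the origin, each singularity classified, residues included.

Radius of convergence at 0: 7/8 - (3/56)*sqrt(217).
At -7/8 - (3/56)*sqrt(217): a pole of order 1; residue 9/74 + (3445/20646)*sqrt(217).
At -1/7: a logarithmic branch point.
At -7/8 + (3/56)*sqrt(217): a pole of order 1; residue 9/74 - (3445/20646)*sqrt(217).

Denominator factor (δ**2 + 7*δ/4 + 1/7): discriminant 279/112, real irrational roots -7/8 + (3/56)*sqrt(217) and -7/8 - (3/56)*sqrt(217); poles of order 1, moduli 7/8 - (3/56)*sqrt(217) and 7/8 + (3/56)*sqrt(217).
Branch term (-4)*log(1 - δ/(-1/7)): its argument vanishes at δ = -1/7, a logarithmic branch point, modulus 1/7.
The radius of convergence is the smallest modulus among the singular points: 7/8 - (3/56)*sqrt(217).
The branch term is analytic at -7/8 - (3/56)*sqrt(217) and contributes nothing to the residue; only the rational part matters.
The factor δ**2 + 7*δ/4 + 1/7 splits as (δ - a)(δ - a') with a = -7/8 - (3/56)*sqrt(217), a' = -7/8 + (3/56)*sqrt(217). At the order-1 pole a set g(δ) = (δ - a)*(rational part) = [9*δ/37 - 11/3] / (δ - a').
Simple pole: residue = g(a) at a = -7/8 - (3/56)*sqrt(217), which is 9/74 + (3445/20646)*sqrt(217).
The branch term is analytic at -7/8 + (3/56)*sqrt(217) and contributes nothing to the residue; only the rational part matters.
The factor δ**2 + 7*δ/4 + 1/7 splits as (δ - a)(δ - a') with a = -7/8 + (3/56)*sqrt(217), a' = -7/8 - (3/56)*sqrt(217). At the order-1 pole a set g(δ) = (δ - a)*(rational part) = [9*δ/37 - 11/3] / (δ - a').
Simple pole: residue = g(a) at a = -7/8 + (3/56)*sqrt(217), which is 9/74 - (3445/20646)*sqrt(217).
List the singular points by increasing real part (a conjugate pair: the negative imaginary part first).


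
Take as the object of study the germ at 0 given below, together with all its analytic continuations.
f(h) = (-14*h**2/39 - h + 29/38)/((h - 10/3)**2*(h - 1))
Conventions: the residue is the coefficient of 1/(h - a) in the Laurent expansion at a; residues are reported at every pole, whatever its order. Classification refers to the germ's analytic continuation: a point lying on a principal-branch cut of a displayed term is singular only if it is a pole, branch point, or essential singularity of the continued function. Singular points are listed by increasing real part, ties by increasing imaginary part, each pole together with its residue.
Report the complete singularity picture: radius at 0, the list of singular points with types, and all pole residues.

Denominator factor (h - 1): pole of order 1 at 1, modulus 1.
Denominator factor (h - 10/3)^2: pole of order 2 at 10/3, modulus 10/3.
The radius of convergence is the smallest modulus among the singular points: 1.
At the order-1 pole 1 set g(h) = (h - (1))*f(h) = (-14*h**2/39 - h + 29/38)/(h - 10/3)**2.
Simple pole: residue = g(a) at a = 1, which is -2649/24206.
At the order-2 pole 10/3 set g(h) = (h - (10/3))^2*f(h) = (-14*h**2/39 - h + 29/38)/(h - 1).
Order-2 pole: residue = g'(a); g'(10/3) = -18121/72618, so the residue is -18121/72618.
List the singular points by increasing real part (a conjugate pair: the negative imaginary part first).

Radius of convergence at 0: 1.
At 1: a pole of order 1; residue -2649/24206.
At 10/3: a pole of order 2; residue -18121/72618.


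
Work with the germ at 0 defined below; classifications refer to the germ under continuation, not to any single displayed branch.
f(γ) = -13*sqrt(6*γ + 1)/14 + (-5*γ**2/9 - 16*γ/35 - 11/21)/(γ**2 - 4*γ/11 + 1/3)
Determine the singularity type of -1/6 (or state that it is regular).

The point is an algebraic (square-root) branch point.

The term (-13/14)*sqrt(1 - γ/(-1/6)) has argument 1 - -1/6/(-1/6) = 0 at -1/6: a square-root (algebraic, two-sheeted) branch point; the remaining terms are analytic or single-valued there.


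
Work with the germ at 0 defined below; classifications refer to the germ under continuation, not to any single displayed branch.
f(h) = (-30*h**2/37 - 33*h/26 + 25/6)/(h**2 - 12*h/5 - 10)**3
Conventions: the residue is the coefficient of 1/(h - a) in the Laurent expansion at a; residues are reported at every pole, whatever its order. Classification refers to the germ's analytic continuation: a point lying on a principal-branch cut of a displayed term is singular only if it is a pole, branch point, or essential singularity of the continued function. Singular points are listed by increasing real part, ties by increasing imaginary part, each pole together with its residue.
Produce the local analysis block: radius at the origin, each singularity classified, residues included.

Radius of convergence at 0: -6/5 + (1/5)*sqrt(286).
At 6/5 - (1/5)*sqrt(286): a pole of order 3; residue -(41196875/360075153152)*sqrt(286).
At 6/5 + (1/5)*sqrt(286): a pole of order 3; residue (41196875/360075153152)*sqrt(286).


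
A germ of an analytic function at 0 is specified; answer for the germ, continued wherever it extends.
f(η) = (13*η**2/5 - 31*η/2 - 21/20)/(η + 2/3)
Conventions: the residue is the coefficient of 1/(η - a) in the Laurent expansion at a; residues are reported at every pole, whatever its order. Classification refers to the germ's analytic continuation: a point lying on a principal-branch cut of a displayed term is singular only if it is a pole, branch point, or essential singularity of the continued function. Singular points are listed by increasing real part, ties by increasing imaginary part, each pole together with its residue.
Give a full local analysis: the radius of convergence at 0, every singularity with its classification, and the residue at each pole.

Denominator factor (η + 2/3): pole of order 1 at -2/3, modulus 2/3.
The radius of convergence is the smallest modulus among the singular points: 2/3.
At the order-1 pole -2/3 set g(η) = (η - (-2/3))*f(η) = 13*η**2/5 - 31*η/2 - 21/20.
Simple pole: residue = g(a) at a = -2/3, which is 1879/180.

Radius of convergence at 0: 2/3.
At -2/3: a pole of order 1; residue 1879/180.


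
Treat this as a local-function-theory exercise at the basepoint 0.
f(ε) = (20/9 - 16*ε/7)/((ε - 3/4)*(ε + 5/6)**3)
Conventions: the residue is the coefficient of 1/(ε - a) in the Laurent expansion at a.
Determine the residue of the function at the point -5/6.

At the order-3 pole -5/6 set g(ε) = (ε - (-5/6))^3*f(ε) = (20/9 - 16*ε/7)/(ε - 3/4).
Order-3 pole: residue = g''(a)/2; g''(-5/6) = -12288/48013, so the residue is -6144/48013.

The residue is -6144/48013.


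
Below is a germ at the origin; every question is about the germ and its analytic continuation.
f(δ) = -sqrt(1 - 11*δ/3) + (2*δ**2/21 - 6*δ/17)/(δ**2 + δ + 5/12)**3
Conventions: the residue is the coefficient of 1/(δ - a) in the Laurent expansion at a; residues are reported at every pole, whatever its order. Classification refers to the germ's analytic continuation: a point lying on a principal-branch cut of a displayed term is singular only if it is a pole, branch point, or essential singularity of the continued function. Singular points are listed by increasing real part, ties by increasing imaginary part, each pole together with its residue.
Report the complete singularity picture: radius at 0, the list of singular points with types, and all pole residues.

Radius of convergence at 0: 3/11.
At (-1/2) - ((1/6)*sqrt(6))*i: a pole of order 3; residue ((1321/952)*sqrt(6))*i.
At (-1/2) + ((1/6)*sqrt(6))*i: a pole of order 3; residue -((1321/952)*sqrt(6))*i.
At 3/11: an algebraic (square-root) branch point.


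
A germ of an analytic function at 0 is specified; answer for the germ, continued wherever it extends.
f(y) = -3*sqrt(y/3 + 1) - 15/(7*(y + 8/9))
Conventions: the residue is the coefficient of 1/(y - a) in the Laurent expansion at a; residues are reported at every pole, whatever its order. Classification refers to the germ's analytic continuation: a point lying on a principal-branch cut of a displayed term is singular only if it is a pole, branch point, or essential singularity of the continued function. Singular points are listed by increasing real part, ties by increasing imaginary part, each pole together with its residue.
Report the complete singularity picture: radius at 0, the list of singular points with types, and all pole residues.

Radius of convergence at 0: 8/9.
At -3: an algebraic (square-root) branch point.
At -8/9: a pole of order 1; residue -15/7.

Denominator factor (y + 8/9): pole of order 1 at -8/9, modulus 8/9.
Branch term (-3)*sqrt(1 - y/(-3)): its argument vanishes at y = -3, a square-root branch point, modulus 3.
The radius of convergence is the smallest modulus among the singular points: 8/9.
The branch term is analytic at -8/9 and contributes nothing to the residue; only the rational part matters.
At the order-1 pole -8/9 set g(y) = (y - (-8/9))*(rational part) = -15/7.
Simple pole: residue = g(a) at a = -8/9, which is -15/7.
List the singular points by increasing real part (a conjugate pair: the negative imaginary part first).


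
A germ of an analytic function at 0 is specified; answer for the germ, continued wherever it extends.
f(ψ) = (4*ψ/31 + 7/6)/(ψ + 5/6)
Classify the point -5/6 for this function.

The denominator factor ψ + 5/6 vanishes at -5/6 and appears to the power 1; the numerator there equals 197/186, nonzero, and no other factor vanishes.
Hence a pole whose order is the multiplicity, 1.

The point is a pole of order 1.


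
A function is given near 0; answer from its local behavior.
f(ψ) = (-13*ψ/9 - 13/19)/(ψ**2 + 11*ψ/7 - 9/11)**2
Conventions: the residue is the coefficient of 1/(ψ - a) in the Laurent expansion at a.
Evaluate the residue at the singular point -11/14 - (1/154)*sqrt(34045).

The factor ψ**2 + 11*ψ/7 - 9/11 splits as (ψ - a)(ψ - a') with a = -11/14 - (1/154)*sqrt(34045), a' = -11/14 + (1/154)*sqrt(34045). At the order-2 pole a set g(ψ) = (ψ - a)^2*f(ψ) = [-13*ψ/9 - 13/19] / (ψ - a')^2.
Order-2 pole: residue = g'(a); g'(-11/14 - (1/154)*sqrt(34045)) = (581581/1638013275)*sqrt(34045), so the residue is (581581/1638013275)*sqrt(34045).

The residue is (581581/1638013275)*sqrt(34045).


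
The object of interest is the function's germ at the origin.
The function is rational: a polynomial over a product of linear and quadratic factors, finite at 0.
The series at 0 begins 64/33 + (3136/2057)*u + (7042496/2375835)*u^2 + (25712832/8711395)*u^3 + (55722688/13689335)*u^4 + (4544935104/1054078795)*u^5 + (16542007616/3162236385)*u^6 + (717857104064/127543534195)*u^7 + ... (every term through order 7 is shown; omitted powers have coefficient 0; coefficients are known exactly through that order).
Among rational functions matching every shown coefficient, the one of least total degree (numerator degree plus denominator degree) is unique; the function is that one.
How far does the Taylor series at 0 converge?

The radius of convergence is 1.

No rational of total degree below 6 reproduces all 8 coefficients; solving the [2/4] Pade equations on them gives f(u) = (-36*u**2/35 + 15*u/17 + 11/3)/((u - 1)**2*(u + 11/8)**2), whose expansion matches every shown term.
Denominator factor (u - 1)^2: pole of order 2 at 1, modulus 1.
Denominator factor (u + 11/8)^2: pole of order 2 at -11/8, modulus 11/8.
The radius of convergence is the smallest modulus among the singular points: 1.


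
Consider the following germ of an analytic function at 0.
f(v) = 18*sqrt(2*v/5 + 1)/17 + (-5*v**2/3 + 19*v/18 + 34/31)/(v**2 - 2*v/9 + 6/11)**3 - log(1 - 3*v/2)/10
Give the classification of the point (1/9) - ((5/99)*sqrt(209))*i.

The denominator factor v**2 - 2*v/9 + 6/11 vanishes at (1/9) - ((5/99)*sqrt(209))*i and appears to the power 3; the numerator there equals (345041/165726) - ((185/5346)*sqrt(209))*i, nonzero, and no other factor vanishes.
The branch terms are analytic at this point.
Hence a pole whose order is the multiplicity, 3.

The point is a pole of order 3.


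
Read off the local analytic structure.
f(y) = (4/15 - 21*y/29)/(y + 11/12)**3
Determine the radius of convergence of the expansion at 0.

Denominator factor (y + 11/12)^3: pole of order 3 at -11/12, modulus 11/12.
The radius of convergence is the smallest modulus among the singular points: 11/12.

The radius of convergence is 11/12.


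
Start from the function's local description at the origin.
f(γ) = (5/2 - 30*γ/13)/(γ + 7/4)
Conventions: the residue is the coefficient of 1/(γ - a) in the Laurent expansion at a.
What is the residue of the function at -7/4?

The residue is 85/13.

At the order-1 pole -7/4 set g(γ) = (γ - (-7/4))*f(γ) = 5/2 - 30*γ/13.
Simple pole: residue = g(a) at a = -7/4, which is 85/13.


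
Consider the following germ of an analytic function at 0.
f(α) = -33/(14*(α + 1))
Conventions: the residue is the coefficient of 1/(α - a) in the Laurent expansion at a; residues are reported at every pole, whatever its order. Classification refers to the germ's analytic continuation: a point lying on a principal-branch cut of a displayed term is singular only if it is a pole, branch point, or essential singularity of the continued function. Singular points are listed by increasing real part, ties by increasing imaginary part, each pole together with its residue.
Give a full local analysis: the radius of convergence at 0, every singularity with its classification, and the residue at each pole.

Radius of convergence at 0: 1.
At -1: a pole of order 1; residue -33/14.

Denominator factor (α + 1): pole of order 1 at -1, modulus 1.
The radius of convergence is the smallest modulus among the singular points: 1.
At the order-1 pole -1 set g(α) = (α - (-1))*f(α) = -33/14.
Simple pole: residue = g(a) at a = -1, which is -33/14.


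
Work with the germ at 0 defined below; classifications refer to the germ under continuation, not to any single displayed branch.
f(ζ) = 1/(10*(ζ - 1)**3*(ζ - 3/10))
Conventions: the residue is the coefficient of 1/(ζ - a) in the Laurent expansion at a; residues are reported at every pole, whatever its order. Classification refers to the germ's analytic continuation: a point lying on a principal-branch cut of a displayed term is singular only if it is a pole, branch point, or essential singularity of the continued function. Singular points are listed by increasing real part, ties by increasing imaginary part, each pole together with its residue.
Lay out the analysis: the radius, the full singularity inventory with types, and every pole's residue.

Radius of convergence at 0: 3/10.
At 3/10: a pole of order 1; residue -100/343.
At 1: a pole of order 3; residue 100/343.

Denominator factor (ζ - 3/10): pole of order 1 at 3/10, modulus 3/10.
Denominator factor (ζ - 1)^3: pole of order 3 at 1, modulus 1.
The radius of convergence is the smallest modulus among the singular points: 3/10.
At the order-1 pole 3/10 set g(ζ) = (ζ - (3/10))*f(ζ) = 1/(10*(ζ - 1)**3).
Simple pole: residue = g(a) at a = 3/10, which is -100/343.
At the order-3 pole 1 set g(ζ) = (ζ - (1))^3*f(ζ) = 1/(10*(ζ - 3/10)).
Order-3 pole: residue = g''(a)/2; g''(1) = 200/343, so the residue is 100/343.
List the singular points by increasing real part (a conjugate pair: the negative imaginary part first).


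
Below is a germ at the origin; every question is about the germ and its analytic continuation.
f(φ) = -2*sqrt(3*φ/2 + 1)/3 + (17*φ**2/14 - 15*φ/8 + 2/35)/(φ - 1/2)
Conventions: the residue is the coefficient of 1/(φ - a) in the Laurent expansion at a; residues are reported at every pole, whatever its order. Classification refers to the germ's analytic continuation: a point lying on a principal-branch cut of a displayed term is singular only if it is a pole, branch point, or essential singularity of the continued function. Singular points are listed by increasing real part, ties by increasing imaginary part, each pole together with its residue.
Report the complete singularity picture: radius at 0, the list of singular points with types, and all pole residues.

Radius of convergence at 0: 1/2.
At -2/3: an algebraic (square-root) branch point.
At 1/2: a pole of order 1; residue -323/560.

Denominator factor (φ - 1/2): pole of order 1 at 1/2, modulus 1/2.
Branch term (-2/3)*sqrt(1 - φ/(-2/3)): its argument vanishes at φ = -2/3, a square-root branch point, modulus 2/3.
The radius of convergence is the smallest modulus among the singular points: 1/2.
The branch term is analytic at 1/2 and contributes nothing to the residue; only the rational part matters.
At the order-1 pole 1/2 set g(φ) = (φ - (1/2))*(rational part) = 17*φ**2/14 - 15*φ/8 + 2/35.
Simple pole: residue = g(a) at a = 1/2, which is -323/560.
List the singular points by increasing real part (a conjugate pair: the negative imaginary part first).


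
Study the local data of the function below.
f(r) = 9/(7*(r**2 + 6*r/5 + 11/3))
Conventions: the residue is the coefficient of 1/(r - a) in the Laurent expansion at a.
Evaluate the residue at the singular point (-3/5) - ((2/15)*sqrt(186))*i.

The factor r**2 + 6*r/5 + 11/3 splits as (r - a)(r - a') with a = (-3/5) - ((2/15)*sqrt(186))*i, a' = (-3/5) + ((2/15)*sqrt(186))*i. At the order-1 pole a set g(r) = (r - a)*f(r) = [9/7] / (r - a').
Simple pole: residue = g(a) at a = (-3/5) - ((2/15)*sqrt(186))*i, which is ((45/1736)*sqrt(186))*i.

The residue is ((45/1736)*sqrt(186))*i.


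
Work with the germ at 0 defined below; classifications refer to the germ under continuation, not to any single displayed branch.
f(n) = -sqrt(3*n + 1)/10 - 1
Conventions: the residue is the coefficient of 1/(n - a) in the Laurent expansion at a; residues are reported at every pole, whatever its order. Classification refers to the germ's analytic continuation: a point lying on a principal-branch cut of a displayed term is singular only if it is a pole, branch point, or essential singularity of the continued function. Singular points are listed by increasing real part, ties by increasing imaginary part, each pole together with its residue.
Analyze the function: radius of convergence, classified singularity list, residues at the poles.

Radius of convergence at 0: 1/3.
At -1/3: an algebraic (square-root) branch point.

Branch term (-1/10)*sqrt(1 - n/(-1/3)): its argument vanishes at n = -1/3, a square-root branch point, modulus 1/3.
The radius of convergence is the smallest modulus among the singular points: 1/3.


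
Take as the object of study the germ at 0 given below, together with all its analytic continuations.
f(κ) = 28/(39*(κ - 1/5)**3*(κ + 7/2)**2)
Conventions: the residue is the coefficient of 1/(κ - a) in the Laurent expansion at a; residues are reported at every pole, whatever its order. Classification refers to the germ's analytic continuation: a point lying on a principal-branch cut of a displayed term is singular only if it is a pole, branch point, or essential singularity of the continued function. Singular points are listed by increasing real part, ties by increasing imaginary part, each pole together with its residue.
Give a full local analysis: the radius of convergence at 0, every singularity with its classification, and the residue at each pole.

Denominator factor (κ - 1/5)^3: pole of order 3 at 1/5, modulus 1/5.
Denominator factor (κ + 7/2)^2: pole of order 2 at -7/2, modulus 7/2.
The radius of convergence is the smallest modulus among the singular points: 1/5.
At the order-2 pole -7/2 set g(κ) = (κ - (-7/2))^2*f(κ) = 28/(39*(κ - 1/5)**3).
Order-2 pole: residue = g'(a); g'(-7/2) = -280000/24364093, so the residue is -280000/24364093.
At the order-3 pole 1/5 set g(κ) = (κ - (1/5))^3*f(κ) = 28/(39*(κ + 7/2)**2).
Order-3 pole: residue = g''(a)/2; g''(1/5) = 560000/24364093, so the residue is 280000/24364093.
List the singular points by increasing real part (a conjugate pair: the negative imaginary part first).

Radius of convergence at 0: 1/5.
At -7/2: a pole of order 2; residue -280000/24364093.
At 1/5: a pole of order 3; residue 280000/24364093.


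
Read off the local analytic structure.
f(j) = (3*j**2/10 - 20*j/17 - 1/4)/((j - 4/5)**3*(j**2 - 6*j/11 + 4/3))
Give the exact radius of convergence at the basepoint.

Denominator factor (j - 4/5)^3: pole of order 3 at 4/5, modulus 4/5.
Denominator factor (j**2 - 6*j/11 + 4/3): discriminant -1828/363, complex-conjugate roots (3/11) + ((1/33)*sqrt(1371))*i and (3/11) - ((1/33)*sqrt(1371))*i; poles of order 1, moduli (2/3)*sqrt(3) and (2/3)*sqrt(3).
The radius of convergence is the smallest modulus among the singular points: 4/5.

The radius of convergence is 4/5.


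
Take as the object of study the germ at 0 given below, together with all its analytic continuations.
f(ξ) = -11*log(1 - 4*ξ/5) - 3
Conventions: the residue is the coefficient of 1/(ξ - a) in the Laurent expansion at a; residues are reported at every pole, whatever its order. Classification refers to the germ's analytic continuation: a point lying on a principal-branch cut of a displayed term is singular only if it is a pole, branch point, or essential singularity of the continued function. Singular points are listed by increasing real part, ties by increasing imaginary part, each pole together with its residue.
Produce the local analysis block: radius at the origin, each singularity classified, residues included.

Branch term (-11)*log(1 - ξ/(5/4)): its argument vanishes at ξ = 5/4, a logarithmic branch point, modulus 5/4.
The radius of convergence is the smallest modulus among the singular points: 5/4.

Radius of convergence at 0: 5/4.
At 5/4: a logarithmic branch point.


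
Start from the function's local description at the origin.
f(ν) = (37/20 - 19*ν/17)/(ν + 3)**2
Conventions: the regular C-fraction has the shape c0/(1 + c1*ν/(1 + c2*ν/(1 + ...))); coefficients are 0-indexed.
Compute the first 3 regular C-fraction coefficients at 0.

Taylor coefficients (expand at 0): a_0 = 37/180, a_1 = -1199/4590, a_2 = 463/3060.
c0 = a_0 = 37/180. Peel one level at a time: if S = 1 + c*ν/S' with S'(0) = 1, then c is the ν-coefficient of S and S' = c*ν/(S - 1).
S_1 = c0/f = 1 + (2398/1887)*ν + (3129361/3560769)*ν^2 + ...; c1 = 2398/1887.
S_2 = c1*ν/(S_1 - 1) = 1 + (-3129361/4525026)*ν + ...; c2 = -3129361/4525026.

The regular C-fraction coefficients are [37/180, 2398/1887, -3129361/4525026].


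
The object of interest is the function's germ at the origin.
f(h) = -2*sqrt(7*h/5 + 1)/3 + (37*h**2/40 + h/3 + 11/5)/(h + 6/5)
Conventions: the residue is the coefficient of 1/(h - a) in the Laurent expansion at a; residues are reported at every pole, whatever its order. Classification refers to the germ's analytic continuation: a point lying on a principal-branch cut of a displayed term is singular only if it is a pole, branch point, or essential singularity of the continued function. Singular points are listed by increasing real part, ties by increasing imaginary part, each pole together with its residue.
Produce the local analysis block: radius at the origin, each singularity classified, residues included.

Denominator factor (h + 6/5): pole of order 1 at -6/5, modulus 6/5.
Branch term (-2/3)*sqrt(1 - h/(-5/7)): its argument vanishes at h = -5/7, a square-root branch point, modulus 5/7.
The radius of convergence is the smallest modulus among the singular points: 5/7.
The branch term is analytic at -6/5 and contributes nothing to the residue; only the rational part matters.
At the order-1 pole -6/5 set g(h) = (h - (-6/5))*(rational part) = 37*h**2/40 + h/3 + 11/5.
Simple pole: residue = g(a) at a = -6/5, which is 783/250.
List the singular points by increasing real part (a conjugate pair: the negative imaginary part first).

Radius of convergence at 0: 5/7.
At -6/5: a pole of order 1; residue 783/250.
At -5/7: an algebraic (square-root) branch point.


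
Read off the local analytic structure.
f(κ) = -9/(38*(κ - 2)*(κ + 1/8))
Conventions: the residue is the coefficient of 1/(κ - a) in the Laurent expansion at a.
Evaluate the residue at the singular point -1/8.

The residue is 36/323.

At the order-1 pole -1/8 set g(κ) = (κ - (-1/8))*f(κ) = -9/(38*(κ - 2)).
Simple pole: residue = g(a) at a = -1/8, which is 36/323.


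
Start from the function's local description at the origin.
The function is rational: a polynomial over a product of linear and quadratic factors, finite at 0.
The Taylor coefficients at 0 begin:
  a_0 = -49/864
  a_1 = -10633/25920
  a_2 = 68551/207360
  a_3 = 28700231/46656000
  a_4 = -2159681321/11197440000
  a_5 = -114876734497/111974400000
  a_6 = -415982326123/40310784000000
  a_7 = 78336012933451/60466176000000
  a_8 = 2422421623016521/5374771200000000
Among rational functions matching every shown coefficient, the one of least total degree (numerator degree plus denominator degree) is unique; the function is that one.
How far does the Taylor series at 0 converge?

No rational of total degree below 7 reproduces all 9 coefficients; solving the [1/6] Pade equations on them gives f(u) = (-13*u/10 - 1/6)/((u + 12/7)**2*(u**2 - 3*u/10 + 1)**2), whose expansion matches every shown term.
Denominator factor (u + 12/7)^2: pole of order 2 at -12/7, modulus 12/7.
Denominator factor (u**2 - 3*u/10 + 1)^2: discriminant -391/100, complex-conjugate roots (3/20) + ((1/20)*sqrt(391))*i and (3/20) - ((1/20)*sqrt(391))*i; poles of order 2, moduli 1 and 1.
The radius of convergence is the smallest modulus among the singular points: 1.

The radius of convergence is 1.


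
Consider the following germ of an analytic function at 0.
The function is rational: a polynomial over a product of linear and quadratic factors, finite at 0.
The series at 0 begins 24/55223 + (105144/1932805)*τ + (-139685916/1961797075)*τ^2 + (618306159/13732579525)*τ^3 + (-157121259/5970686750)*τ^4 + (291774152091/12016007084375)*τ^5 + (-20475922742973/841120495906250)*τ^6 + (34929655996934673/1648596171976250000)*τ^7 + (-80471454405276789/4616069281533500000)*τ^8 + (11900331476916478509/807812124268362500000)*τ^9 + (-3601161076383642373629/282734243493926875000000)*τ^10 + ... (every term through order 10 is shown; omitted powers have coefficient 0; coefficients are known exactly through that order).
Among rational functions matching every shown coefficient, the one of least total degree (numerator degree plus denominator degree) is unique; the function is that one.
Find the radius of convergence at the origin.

The radius of convergence is 7/6.

No rational of total degree below 9 reproduces all 11 coefficients; solving the [2/7] Pade equations on them gives f(τ) = (17*τ**2/29 + 22*τ + 4/23)/((τ + 7/6)*(τ**2 + 11*τ/10 + 7)**3), whose expansion matches every shown term.
Denominator factor (τ**2 + 11*τ/10 + 7)^3: discriminant -2679/100, complex-conjugate roots (-11/20) + ((1/20)*sqrt(2679))*i and (-11/20) - ((1/20)*sqrt(2679))*i; poles of order 3, moduli sqrt(7) and sqrt(7).
Denominator factor (τ + 7/6): pole of order 1 at -7/6, modulus 7/6.
The radius of convergence is the smallest modulus among the singular points: 7/6.


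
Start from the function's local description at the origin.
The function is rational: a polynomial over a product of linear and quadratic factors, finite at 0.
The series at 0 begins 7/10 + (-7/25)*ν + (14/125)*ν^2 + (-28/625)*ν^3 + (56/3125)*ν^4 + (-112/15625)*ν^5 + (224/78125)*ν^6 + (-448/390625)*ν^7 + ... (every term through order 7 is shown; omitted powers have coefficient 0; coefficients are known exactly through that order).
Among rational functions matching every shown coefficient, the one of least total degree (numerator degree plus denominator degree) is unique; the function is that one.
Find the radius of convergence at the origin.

No rational of total degree below 1 reproduces all 8 coefficients; solving the [0/1] Pade equations on them gives f(ν) = 7/(4*(ν + 5/2)), whose expansion matches every shown term.
Denominator factor (ν + 5/2): pole of order 1 at -5/2, modulus 5/2.
The radius of convergence is the smallest modulus among the singular points: 5/2.

The radius of convergence is 5/2.


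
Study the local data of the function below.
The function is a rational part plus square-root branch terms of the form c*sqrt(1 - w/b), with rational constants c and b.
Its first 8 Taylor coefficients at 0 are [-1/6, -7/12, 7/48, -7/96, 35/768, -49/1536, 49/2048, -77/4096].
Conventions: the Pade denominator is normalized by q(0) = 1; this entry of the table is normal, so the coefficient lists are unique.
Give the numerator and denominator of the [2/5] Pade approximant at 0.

Taylor coefficients needed (read off): a_0 = -1/6, a_1 = -7/12, a_2 = 7/48, a_3 = -7/96, a_4 = 35/768, a_5 = -49/1536, a_6 = 49/2048, a_7 = -77/4096.
Write the denominator as Q(w) = 1 + q1*w + q2*w^2 + q3*w^3 + q4*w^4 + q5*w^5. Requiring Q*f - P = O(w^8) with deg P <= 2 kills the coefficients of w^3..w^7 in Q*f:
  w^3: a_3 + q1*a_2 + q2*a_1 + q3*a_0 = 0, i.e. -7/96 + (7/48)*q1 + (-7/12)*q2 + (-1/6)*q3 = 0.
  w^4: a_4 + q1*a_3 + q2*a_2 + q3*a_1 + q4*a_0 = 0, i.e. 35/768 + (-7/96)*q1 + (7/48)*q2 + (-7/12)*q3 + (-1/6)*q4 = 0.
  w^5: a_5 + q1*a_4 + q2*a_3 + q3*a_2 + q4*a_1 + q5*a_0 = 0, i.e. -49/1536 + (35/768)*q1 + (-7/96)*q2 + (7/48)*q3 + (-7/12)*q4 + (-1/6)*q5 = 0.
  w^6: a_6 + q1*a_5 + q2*a_4 + q3*a_3 + q4*a_2 + q5*a_1 = 0, i.e. 49/2048 + (-49/1536)*q1 + (35/768)*q2 + (-7/96)*q3 + (7/48)*q4 + (-7/12)*q5 = 0.
  w^7: a_7 + q1*a_6 + q2*a_5 + q3*a_4 + q4*a_3 + q5*a_2 = 0, i.e. -77/4096 + (49/2048)*q1 + (-49/1536)*q2 + (35/768)*q3 + (-7/96)*q4 + (7/48)*q5 = 0.
Solving this linear system: q1 = 14923/14770, q2 = 279/2110, q3 = -137/8440, q4 = 529/135040, q5 = -243/270080.
The numerator is Q*f truncated at degree 2: P0 = a_0 = -1/6; P1 = a_1 + q1*a_0 = -11103/14770; P2 = a_2 + q1*a_1 + q2*a_0 = -7859/16880.

The Pade approximant has numerator coefficients [-1/6, -11103/14770, -7859/16880]; denominator coefficients [1, 14923/14770, 279/2110, -137/8440, 529/135040, -243/270080].


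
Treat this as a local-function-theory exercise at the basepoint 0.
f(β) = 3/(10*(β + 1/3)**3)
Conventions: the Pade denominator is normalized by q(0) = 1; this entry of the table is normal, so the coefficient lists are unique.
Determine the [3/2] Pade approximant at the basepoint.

Taylor coefficients needed (expand at 0): a_0 = 81/10, a_1 = -729/10, a_2 = 2187/5, a_3 = -2187, a_4 = 19683/2, a_5 = -413343/10.
Write the denominator as Q(β) = 1 + q1*β + q2*β^2. Requiring Q*f - P = O(β^6) with deg P <= 3 kills the coefficients of β^4..β^5 in Q*f:
  β^4: a_4 + q1*a_3 + q2*a_2 = 0, i.e. 19683/2 + (-2187)*q1 + (2187/5)*q2 = 0.
  β^5: a_5 + q1*a_4 + q2*a_3 = 0, i.e. -413343/10 + (19683/2)*q1 + (-2187)*q2 = 0.
Solving this linear system: q1 = 36/5, q2 = 27/2.
The numerator is Q*f truncated at degree 3: P0 = a_0 = 81/10; P1 = a_1 + q1*a_0 = -729/50; P2 = a_2 + q1*a_1 + q2*a_0 = 2187/100; P3 = a_3 + q1*a_2 + q2*a_1 = -2187/100.

The Pade approximant has numerator coefficients [81/10, -729/50, 2187/100, -2187/100]; denominator coefficients [1, 36/5, 27/2].


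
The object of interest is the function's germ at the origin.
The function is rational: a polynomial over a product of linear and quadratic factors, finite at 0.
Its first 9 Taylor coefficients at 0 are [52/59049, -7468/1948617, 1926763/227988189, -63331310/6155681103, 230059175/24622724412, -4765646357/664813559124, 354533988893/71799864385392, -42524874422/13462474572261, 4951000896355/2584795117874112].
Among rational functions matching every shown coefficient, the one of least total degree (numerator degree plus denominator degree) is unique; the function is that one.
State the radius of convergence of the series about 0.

The radius of convergence is 9/4.

No rational of total degree below 7 reproduces all 9 coefficients; solving the [2/5] Pade equations on them gives f(β) = (16*β**2/13 - 32*β/33 + 13/36)/((β + 9/4)**3*(β + 6)**2), whose expansion matches every shown term.
Denominator factor (β + 6)^2: pole of order 2 at -6, modulus 6.
Denominator factor (β + 9/4)^3: pole of order 3 at -9/4, modulus 9/4.
The radius of convergence is the smallest modulus among the singular points: 9/4.


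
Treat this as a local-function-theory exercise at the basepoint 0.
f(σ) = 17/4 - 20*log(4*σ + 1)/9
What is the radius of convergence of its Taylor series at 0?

The radius of convergence is 1/4.

Branch term (-20/9)*log(1 - σ/(-1/4)): its argument vanishes at σ = -1/4, a logarithmic branch point, modulus 1/4.
The radius of convergence is the smallest modulus among the singular points: 1/4.


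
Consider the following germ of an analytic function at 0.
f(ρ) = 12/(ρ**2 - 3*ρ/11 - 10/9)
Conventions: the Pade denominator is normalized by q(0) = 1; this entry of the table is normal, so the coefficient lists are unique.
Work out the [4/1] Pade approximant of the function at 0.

Taylor coefficients needed (expand at 0): a_0 = -54/5, a_1 = 729/275, a_2 = -313713/30250, a_3 = 16409061/3327500, a_4 = -3859379217/366025000, a_5 = 282897913149/40262750000.
Write the denominator as Q(ρ) = 1 + q1*ρ. Requiring Q*f - P = O(ρ^6) with deg P <= 4 kills the coefficients of ρ^5..ρ^5 in Q*f:
  ρ^5: a_5 + q1*a_4 = 0, i.e. 282897913149/40262750000 + (-3859379217/366025000)*q1 = 0.
Solving this linear system: q1 = 129354327/194116010.
The numerator is Q*f truncated at degree 4: P0 = a_0 = -54/5; P1 = a_1 + q1*a_0 = -40111038/8823455; P2 = a_2 + q1*a_1 = -75918546/8823455; P3 = a_3 + q1*a_2 = -17465382/8823455; P4 = a_4 + q1*a_3 = -64039734/8823455.

The Pade approximant has numerator coefficients [-54/5, -40111038/8823455, -75918546/8823455, -17465382/8823455, -64039734/8823455]; denominator coefficients [1, 129354327/194116010].


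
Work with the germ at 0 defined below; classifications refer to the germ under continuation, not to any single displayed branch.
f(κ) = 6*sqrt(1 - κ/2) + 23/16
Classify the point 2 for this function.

The point is an algebraic (square-root) branch point.

The term (6)*sqrt(1 - κ/(2)) has argument 1 - 2/(2) = 0 at 2: a square-root (algebraic, two-sheeted) branch point; the remaining terms are analytic or single-valued there.


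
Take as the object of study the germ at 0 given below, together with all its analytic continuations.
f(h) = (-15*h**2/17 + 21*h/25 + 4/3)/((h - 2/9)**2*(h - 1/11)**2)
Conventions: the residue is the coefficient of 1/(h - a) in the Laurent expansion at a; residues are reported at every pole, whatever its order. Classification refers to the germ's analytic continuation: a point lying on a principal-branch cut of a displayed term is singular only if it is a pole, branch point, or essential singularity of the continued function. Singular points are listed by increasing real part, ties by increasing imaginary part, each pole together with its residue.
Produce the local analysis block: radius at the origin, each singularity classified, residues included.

Radius of convergence at 0: 1/11.
At 1/11: a pole of order 2; residue 1193438367/933725.
At 2/9: a pole of order 2; residue -1193438367/933725.

Denominator factor (h - 2/9)^2: pole of order 2 at 2/9, modulus 2/9.
Denominator factor (h - 1/11)^2: pole of order 2 at 1/11, modulus 1/11.
The radius of convergence is the smallest modulus among the singular points: 1/11.
At the order-2 pole 1/11 set g(h) = (h - (1/11))^2*f(h) = (-15*h**2/17 + 21*h/25 + 4/3)/(h - 2/9)**2.
Order-2 pole: residue = g'(a); g'(1/11) = 1193438367/933725, so the residue is 1193438367/933725.
At the order-2 pole 2/9 set g(h) = (h - (2/9))^2*f(h) = (-15*h**2/17 + 21*h/25 + 4/3)/(h - 1/11)**2.
Order-2 pole: residue = g'(a); g'(2/9) = -1193438367/933725, so the residue is -1193438367/933725.
List the singular points by increasing real part (a conjugate pair: the negative imaginary part first).


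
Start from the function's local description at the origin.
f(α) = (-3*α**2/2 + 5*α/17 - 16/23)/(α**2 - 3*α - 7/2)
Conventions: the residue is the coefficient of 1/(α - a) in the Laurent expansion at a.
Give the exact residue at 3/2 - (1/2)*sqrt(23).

The factor α**2 - 3*α - 7/2 splits as (α - a)(α - a') with a = 3/2 - (1/2)*sqrt(23), a' = 3/2 + (1/2)*sqrt(23). At the order-1 pole a set g(α) = (α - a)*f(α) = [-3*α**2/2 + 5*α/17 - 16/23] / (α - a').
Simple pole: residue = g(a) at a = 3/2 - (1/2)*sqrt(23), which is -143/68 + (9583/17986)*sqrt(23).

The residue is -143/68 + (9583/17986)*sqrt(23).


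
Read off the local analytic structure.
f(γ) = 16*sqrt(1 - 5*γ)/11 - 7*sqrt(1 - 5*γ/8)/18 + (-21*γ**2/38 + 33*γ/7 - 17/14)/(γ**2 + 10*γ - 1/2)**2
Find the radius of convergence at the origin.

The radius of convergence is -5 + (1/2)*sqrt(102).

Denominator factor (γ**2 + 10*γ - 1/2)^2: discriminant 102, real irrational roots -5 + (1/2)*sqrt(102) and -5 - (1/2)*sqrt(102); poles of order 2, moduli -5 + (1/2)*sqrt(102) and 5 + (1/2)*sqrt(102).
Branch term (-7/18)*sqrt(1 - γ/(8/5)): its argument vanishes at γ = 8/5, a square-root branch point, modulus 8/5.
Branch term (16/11)*sqrt(1 - γ/(1/5)): its argument vanishes at γ = 1/5, a square-root branch point, modulus 1/5.
The radius of convergence is the smallest modulus among the singular points: -5 + (1/2)*sqrt(102).


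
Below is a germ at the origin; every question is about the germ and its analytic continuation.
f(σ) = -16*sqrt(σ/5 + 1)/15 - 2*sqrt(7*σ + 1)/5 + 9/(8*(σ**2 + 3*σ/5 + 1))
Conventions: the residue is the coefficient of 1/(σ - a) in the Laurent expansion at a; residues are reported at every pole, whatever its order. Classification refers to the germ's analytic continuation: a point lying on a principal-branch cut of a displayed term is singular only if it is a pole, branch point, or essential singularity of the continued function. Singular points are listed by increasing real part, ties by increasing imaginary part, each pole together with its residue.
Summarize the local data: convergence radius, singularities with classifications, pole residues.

Radius of convergence at 0: 1/7.
At -5: an algebraic (square-root) branch point.
At (-3/10) - ((1/10)*sqrt(91))*i: a pole of order 1; residue ((45/728)*sqrt(91))*i.
At (-3/10) + ((1/10)*sqrt(91))*i: a pole of order 1; residue -((45/728)*sqrt(91))*i.
At -1/7: an algebraic (square-root) branch point.
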